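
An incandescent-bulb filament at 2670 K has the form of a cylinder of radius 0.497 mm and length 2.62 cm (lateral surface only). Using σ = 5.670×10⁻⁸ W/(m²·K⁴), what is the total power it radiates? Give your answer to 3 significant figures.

Lateral area A = 2πrL = 2π×4.97×10⁻⁴×0.0262 = 8.18159×10⁻⁵ m².
P = σAT⁴ = 5.670×10⁻⁸ × 8.18159×10⁻⁵ × (2670)⁴ = 236 W.

P ≈ 236 W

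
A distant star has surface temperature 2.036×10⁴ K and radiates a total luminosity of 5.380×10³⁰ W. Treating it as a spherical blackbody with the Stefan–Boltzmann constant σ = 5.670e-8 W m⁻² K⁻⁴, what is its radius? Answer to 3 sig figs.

L = 4πR²σT⁴ ⇒ R = √(L/(4πσT⁴)).
σT⁴ = 9.74303×10⁹ W/m², so R = √(5.380×10³⁰/(4π×9.74303×10⁹)) = 6.63×10⁹ m.

R ≈ 6.63×10⁹ m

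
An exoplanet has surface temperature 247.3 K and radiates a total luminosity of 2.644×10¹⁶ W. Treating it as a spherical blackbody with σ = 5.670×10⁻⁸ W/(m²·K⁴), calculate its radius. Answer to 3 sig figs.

R ≈ 3.15×10⁶ m

L = 4πR²σT⁴ ⇒ R = √(L/(4πσT⁴)).
σT⁴ = 212.070 W/m², so R = √(2.644×10¹⁶/(4π×212.070)) = 3.15×10⁶ m.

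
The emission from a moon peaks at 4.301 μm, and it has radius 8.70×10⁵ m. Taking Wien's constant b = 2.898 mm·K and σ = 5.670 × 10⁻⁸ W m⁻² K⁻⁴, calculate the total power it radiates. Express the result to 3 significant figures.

P ≈ 1.11×10¹⁷ W

Wien's law: T = b/λ_max = 2.898×10⁻³/4.301×10⁻⁶ = 673.797 K.
Surface area A = 4πR² = 4π(8.70×10⁵ m)² = 9.51149×10¹² m².
Then P = σAT⁴ = 5.670×10⁻⁸×9.51149×10¹²×(673.797)⁴ = 1.11×10¹⁷ W.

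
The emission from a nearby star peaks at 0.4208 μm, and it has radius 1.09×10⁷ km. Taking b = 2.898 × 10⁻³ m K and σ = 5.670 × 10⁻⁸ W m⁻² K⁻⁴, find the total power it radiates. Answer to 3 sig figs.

Wien's law: T = b/λ_max = 2.898×10⁻³/4.208×10⁻⁷ = 6886.88 K.
Surface area A = 4πR² = 4π(1.09×10¹⁰ m)² = 1.49301×10²¹ m².
Then P = σAT⁴ = 5.670×10⁻⁸×1.49301×10²¹×(6886.88)⁴ = 1.90×10²⁹ W.

P ≈ 1.90×10²⁹ W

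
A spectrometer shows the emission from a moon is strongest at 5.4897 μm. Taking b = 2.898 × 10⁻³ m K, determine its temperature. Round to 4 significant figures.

Wien's law gives T = b/λ_max = (2.898×10⁻³ m·K)/(5.4897×10⁻⁶ m) = 527.9 K.

T ≈ 527.9 K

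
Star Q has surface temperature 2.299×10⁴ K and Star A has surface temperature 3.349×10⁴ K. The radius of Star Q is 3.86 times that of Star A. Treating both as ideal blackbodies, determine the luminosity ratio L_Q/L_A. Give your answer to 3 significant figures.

L ∝ R²T⁴, so L_Q/L_A = (R_Q/R_A)²(T_Q/T_A)⁴ = (3.86)² × (2.299×10⁴/3.349×10⁴)⁴ = 14.8996 × 0.222073 = 3.31.

L_Q/L_A ≈ 3.31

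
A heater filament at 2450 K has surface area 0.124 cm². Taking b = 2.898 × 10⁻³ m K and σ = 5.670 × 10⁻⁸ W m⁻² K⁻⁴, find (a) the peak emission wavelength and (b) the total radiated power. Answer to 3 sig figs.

(a) λ_max = b/T = 2.898×10⁻³/2450 = 1.183×10⁻⁶ m = 1.18 μm.
Area A = 0.124 cm² = 1.24×10⁻⁵ m².
(b) P = σAT⁴ = 5.670×10⁻⁸×1.24×10⁻⁵×(2450)⁴ = 25.3 W.

λ_max ≈ 1.18 μm; P ≈ 25.3 W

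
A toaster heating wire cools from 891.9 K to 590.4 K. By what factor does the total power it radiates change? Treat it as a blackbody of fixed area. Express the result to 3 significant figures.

P ∝ T⁴, so P₂/P₁ = (T₂/T₁)⁴ = (590.4/891.9)⁴ = (0.661958)⁴ = 0.192.

P₂/P₁ ≈ 0.192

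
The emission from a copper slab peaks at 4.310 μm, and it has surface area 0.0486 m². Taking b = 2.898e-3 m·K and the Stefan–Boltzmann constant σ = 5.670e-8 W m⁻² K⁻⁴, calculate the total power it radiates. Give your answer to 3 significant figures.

Wien's law: T = b/λ_max = 2.898×10⁻³/4.310×10⁻⁶ = 672.390 K.
Area A = 0.0486 m².
Then P = σAT⁴ = 5.670×10⁻⁸×0.0486×(672.390)⁴ = 563 W.

P ≈ 563 W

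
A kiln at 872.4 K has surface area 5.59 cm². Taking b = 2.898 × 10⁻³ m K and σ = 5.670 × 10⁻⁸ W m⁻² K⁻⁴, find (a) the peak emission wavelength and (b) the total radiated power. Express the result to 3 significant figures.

λ_max ≈ 3.32 μm; P ≈ 18.4 W

(a) λ_max = b/T = 2.898×10⁻³/872.4 = 3.322×10⁻⁶ m = 3.32 μm.
Area A = 5.59 cm² = 5.59×10⁻⁴ m².
(b) P = σAT⁴ = 5.670×10⁻⁸×5.59×10⁻⁴×(872.4)⁴ = 18.4 W.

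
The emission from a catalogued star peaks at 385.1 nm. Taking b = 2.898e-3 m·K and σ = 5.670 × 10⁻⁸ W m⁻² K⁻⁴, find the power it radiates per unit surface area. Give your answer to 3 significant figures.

I ≈ 1.82×10⁸ W/m²

Wien's law: T = b/λ_max = 2.898×10⁻³/3.851×10⁻⁷ = 7525.32 K.
Then I = σT⁴ = 5.670×10⁻⁸×(7525.32)⁴ = 1.82×10⁸ W/m².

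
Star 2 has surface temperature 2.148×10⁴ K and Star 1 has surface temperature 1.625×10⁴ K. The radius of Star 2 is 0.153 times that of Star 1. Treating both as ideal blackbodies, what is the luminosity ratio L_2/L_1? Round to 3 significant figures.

L ∝ R²T⁴, so L_2/L_1 = (R_2/R_1)²(T_2/T_1)⁴ = (0.153)² × (2.148×10⁴/1.625×10⁴)⁴ = 0.023409 × 3.05298 = 0.0715.

L_2/L_1 ≈ 0.0715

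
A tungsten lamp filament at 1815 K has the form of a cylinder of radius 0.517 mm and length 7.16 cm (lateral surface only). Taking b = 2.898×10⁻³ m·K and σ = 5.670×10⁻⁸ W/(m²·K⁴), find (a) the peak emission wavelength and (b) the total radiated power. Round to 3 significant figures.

λ_max ≈ 1.60×10³ nm; P ≈ 143 W

(a) λ_max = b/T = 2.898×10⁻³/1815 = 1.597×10⁻⁶ m = 1.60×10³ nm.
Lateral area A = 2πrL = 2π×5.17×10⁻⁴×0.0716 = 2.32586×10⁻⁴ m².
(b) P = σAT⁴ = 5.670×10⁻⁸×2.32586×10⁻⁴×(1815)⁴ = 143 W.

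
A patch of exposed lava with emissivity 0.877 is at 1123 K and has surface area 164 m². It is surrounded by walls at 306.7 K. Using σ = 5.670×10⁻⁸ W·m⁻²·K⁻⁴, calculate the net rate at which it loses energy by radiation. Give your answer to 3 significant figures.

Area A = 164 m².
Net radiated power P_net = εσA(T⁴ − T₀⁴) = 0.877×5.670×10⁻⁸×164×(1123⁴ − 306.7⁴).
T⁴ − T₀⁴ = 1.59045×10¹² − 8.84820×10⁹ = 1.58160×10¹² K⁴, so P_net = 1.29×10⁷ W.

Net loss ≈ 1.29×10⁷ W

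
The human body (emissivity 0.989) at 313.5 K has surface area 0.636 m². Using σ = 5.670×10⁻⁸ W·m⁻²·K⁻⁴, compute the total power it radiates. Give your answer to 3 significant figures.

Area A = 0.636 m².
P = εσAT⁴ = 0.989 × 5.670×10⁻⁸ × 0.636 × (313.5)⁴ = 344 W.

P ≈ 344 W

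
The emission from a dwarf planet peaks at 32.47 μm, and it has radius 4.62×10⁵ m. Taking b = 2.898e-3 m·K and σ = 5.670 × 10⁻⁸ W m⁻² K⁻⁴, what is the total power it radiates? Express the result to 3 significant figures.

Wien's law: T = b/λ_max = 2.898×10⁻³/3.247×10⁻⁵ = 89.2516 K.
Surface area A = 4πR² = 4π(4.62×10⁵ m)² = 2.68222×10¹² m².
Then P = σAT⁴ = 5.670×10⁻⁸×2.68222×10¹²×(89.2516)⁴ = 9.65×10¹² W.

P ≈ 9.65×10¹² W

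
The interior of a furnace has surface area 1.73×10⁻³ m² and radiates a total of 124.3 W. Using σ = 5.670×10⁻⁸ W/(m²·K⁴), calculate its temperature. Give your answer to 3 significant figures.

T ≈ 1.06×10³ K

Area A = 1.73×10⁻³ m².
P = σAT⁴ ⇒ T = (P/(σA))^(1/4) = (124.3/(5.670×10⁻⁸×1.73×10⁻³))^(1/4) = 1.06×10³ K.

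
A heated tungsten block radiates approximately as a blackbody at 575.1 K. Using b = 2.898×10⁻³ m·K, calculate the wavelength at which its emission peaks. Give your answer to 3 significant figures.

Wien's displacement law: λ_max = b/T = (2.898×10⁻³ m·K)/(575.1 K) = 5.039×10⁻⁶ m.
That is 5.04 μm, in the infrared range.

λ_max ≈ 5.04 μm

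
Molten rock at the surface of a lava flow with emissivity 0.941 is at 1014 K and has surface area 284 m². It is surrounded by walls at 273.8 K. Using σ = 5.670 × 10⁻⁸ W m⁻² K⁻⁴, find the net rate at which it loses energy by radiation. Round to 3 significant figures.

Net loss ≈ 1.59×10⁷ W

Area A = 284 m².
Net radiated power P_net = εσA(T⁴ − T₀⁴) = 0.941×5.670×10⁻⁸×284×(1014⁴ − 273.8⁴).
T⁴ − T₀⁴ = 1.05719×10¹² − 5.61997×10⁹ = 1.05157×10¹² K⁴, so P_net = 1.59×10⁷ W.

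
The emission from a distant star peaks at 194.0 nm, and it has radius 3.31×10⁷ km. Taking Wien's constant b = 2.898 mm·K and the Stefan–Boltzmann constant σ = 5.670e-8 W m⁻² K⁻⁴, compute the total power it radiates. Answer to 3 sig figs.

P ≈ 3.89×10³¹ W

Wien's law: T = b/λ_max = 2.898×10⁻³/1.940×10⁻⁷ = 14938.1 K.
Surface area A = 4πR² = 4π(3.31×10¹⁰ m)² = 1.37678×10²² m².
Then P = σAT⁴ = 5.670×10⁻⁸×1.37678×10²²×(14938.1)⁴ = 3.89×10³¹ W.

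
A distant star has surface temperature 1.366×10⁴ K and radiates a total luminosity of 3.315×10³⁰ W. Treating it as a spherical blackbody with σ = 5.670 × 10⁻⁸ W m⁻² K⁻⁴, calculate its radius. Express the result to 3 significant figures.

R ≈ 1.16×10¹⁰ m

L = 4πR²σT⁴ ⇒ R = √(L/(4πσT⁴)).
σT⁴ = 1.97418×10⁹ W/m², so R = √(3.315×10³⁰/(4π×1.97418×10⁹)) = 1.16×10¹⁰ m.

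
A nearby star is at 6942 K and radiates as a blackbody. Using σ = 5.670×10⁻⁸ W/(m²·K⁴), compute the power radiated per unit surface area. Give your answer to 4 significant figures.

Stefan–Boltzmann: I = σT⁴ = 5.670×10⁻⁸ × (6942)⁴ = 1.317×10⁸ W/m².

I ≈ 1.317×10⁸ W/m²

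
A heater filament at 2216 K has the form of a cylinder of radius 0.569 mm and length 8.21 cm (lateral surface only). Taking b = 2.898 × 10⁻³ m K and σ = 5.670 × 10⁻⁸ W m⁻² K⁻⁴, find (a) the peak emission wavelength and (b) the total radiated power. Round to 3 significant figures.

λ_max ≈ 1.31×10³ nm; P ≈ 401 W

(a) λ_max = b/T = 2.898×10⁻³/2216 = 1.308×10⁻⁶ m = 1.31×10³ nm.
Lateral area A = 2πrL = 2π×5.69×10⁻⁴×0.0821 = 2.93518×10⁻⁴ m².
(b) P = σAT⁴ = 5.670×10⁻⁸×2.93518×10⁻⁴×(2216)⁴ = 401 W.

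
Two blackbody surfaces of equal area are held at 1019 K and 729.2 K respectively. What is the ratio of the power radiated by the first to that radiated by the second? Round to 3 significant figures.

P₁/P₂ ≈ 3.81

With equal areas, P₁/P₂ = (T₁/T₂)⁴ = (1019/729.2)⁴ = 3.81.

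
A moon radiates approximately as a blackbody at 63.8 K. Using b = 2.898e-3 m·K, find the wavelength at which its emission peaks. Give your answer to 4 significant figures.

λ_max ≈ 45.42 μm

Wien's displacement law: λ_max = b/T = (2.898×10⁻³ m·K)/(63.8 K) = 4.5423×10⁻⁵ m.
That is 45.42 μm, in the infrared range.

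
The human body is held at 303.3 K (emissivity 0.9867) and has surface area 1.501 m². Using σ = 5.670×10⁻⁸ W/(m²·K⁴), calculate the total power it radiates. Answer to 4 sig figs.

Area A = 1.501 m².
P = εσAT⁴ = 0.9867 × 5.670×10⁻⁸ × 1.501 × (303.3)⁴ = 710.6 W.

P ≈ 710.6 W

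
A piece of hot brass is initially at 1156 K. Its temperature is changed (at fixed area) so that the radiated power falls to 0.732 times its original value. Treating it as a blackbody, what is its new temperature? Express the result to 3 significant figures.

P ∝ T⁴, so T₂/T₁ = (P₂/P₁)^(1/4) = (0.732)^(1/4) = 0.924970.
T₂ = 1156 × 0.924970 = 1.07×10³ K.

T₂ ≈ 1.07×10³ K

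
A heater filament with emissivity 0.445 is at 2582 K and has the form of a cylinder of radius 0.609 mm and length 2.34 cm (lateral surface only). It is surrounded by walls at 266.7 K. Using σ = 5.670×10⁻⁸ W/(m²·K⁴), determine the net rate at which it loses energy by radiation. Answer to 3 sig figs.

Net loss ≈ 100 W

Lateral area A = 2πrL = 2π×6.09×10⁻⁴×0.0234 = 8.95392×10⁻⁵ m².
Net radiated power P_net = εσA(T⁴ − T₀⁴) = 0.445×5.670×10⁻⁸×8.95392×10⁻⁵×(2582⁴ − 266.7⁴).
T⁴ − T₀⁴ = 4.44452×10¹³ − 5.05932×10⁹ = 4.44401×10¹³ K⁴, so P_net = 100 W.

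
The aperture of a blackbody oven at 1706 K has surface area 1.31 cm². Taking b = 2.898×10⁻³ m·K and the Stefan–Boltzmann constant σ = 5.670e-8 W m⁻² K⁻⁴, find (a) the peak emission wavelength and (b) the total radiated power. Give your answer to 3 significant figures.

(a) λ_max = b/T = 2.898×10⁻³/1706 = 1.699×10⁻⁶ m = 1.70×10³ nm.
Area A = 1.31 cm² = 1.31×10⁻⁴ m².
(b) P = σAT⁴ = 5.670×10⁻⁸×1.31×10⁻⁴×(1706)⁴ = 62.9 W.

λ_max ≈ 1.70×10³ nm; P ≈ 62.9 W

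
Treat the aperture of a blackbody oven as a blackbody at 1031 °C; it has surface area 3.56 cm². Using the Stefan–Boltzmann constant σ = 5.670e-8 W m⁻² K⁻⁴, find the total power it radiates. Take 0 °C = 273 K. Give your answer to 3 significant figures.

T = 1031 °C + 273 = 1304 K.
Area A = 3.56 cm² = 3.56×10⁻⁴ m².
P = σAT⁴ = 5.670×10⁻⁸ × 3.56×10⁻⁴ × (1304)⁴ = 58.4 W.

P ≈ 58.4 W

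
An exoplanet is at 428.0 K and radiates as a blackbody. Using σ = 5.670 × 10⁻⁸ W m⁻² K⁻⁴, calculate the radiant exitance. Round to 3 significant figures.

I ≈ 1.90×10³ W/m²

Stefan–Boltzmann: I = σT⁴ = 5.670×10⁻⁸ × (428.0)⁴ = 1.90×10³ W/m².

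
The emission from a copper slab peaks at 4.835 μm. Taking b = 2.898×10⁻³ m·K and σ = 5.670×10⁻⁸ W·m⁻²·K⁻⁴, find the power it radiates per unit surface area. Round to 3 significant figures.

Wien's law: T = b/λ_max = 2.898×10⁻³/4.835×10⁻⁶ = 599.380 K.
Then I = σT⁴ = 5.670×10⁻⁸×(599.380)⁴ = 7.32×10³ W/m².

I ≈ 7.32×10³ W/m²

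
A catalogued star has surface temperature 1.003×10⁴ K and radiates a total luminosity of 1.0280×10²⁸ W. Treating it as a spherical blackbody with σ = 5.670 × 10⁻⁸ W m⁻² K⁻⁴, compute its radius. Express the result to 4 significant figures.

L = 4πR²σT⁴ ⇒ R = √(L/(4πσT⁴)).
σT⁴ = 5.73835×10⁸ W/m², so R = √(1.0280×10²⁸/(4π×5.73835×10⁸)) = 1.194×10⁹ m.

R ≈ 1.194×10⁹ m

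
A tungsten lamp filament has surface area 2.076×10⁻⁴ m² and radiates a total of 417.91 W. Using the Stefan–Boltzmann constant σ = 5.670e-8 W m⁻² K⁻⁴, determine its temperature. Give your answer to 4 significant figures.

T ≈ 2441 K

Area A = 2.076×10⁻⁴ m².
P = σAT⁴ ⇒ T = (P/(σA))^(1/4) = (417.91/(5.670×10⁻⁸×2.076×10⁻⁴))^(1/4) = 2441 K.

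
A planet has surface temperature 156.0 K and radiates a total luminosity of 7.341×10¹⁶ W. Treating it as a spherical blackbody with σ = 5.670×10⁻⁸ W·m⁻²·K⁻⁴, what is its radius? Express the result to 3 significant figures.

R ≈ 1.32×10⁷ m

L = 4πR²σT⁴ ⇒ R = √(L/(4πσT⁴)).
σT⁴ = 33.5801 W/m², so R = √(7.341×10¹⁶/(4π×33.5801)) = 1.32×10⁷ m.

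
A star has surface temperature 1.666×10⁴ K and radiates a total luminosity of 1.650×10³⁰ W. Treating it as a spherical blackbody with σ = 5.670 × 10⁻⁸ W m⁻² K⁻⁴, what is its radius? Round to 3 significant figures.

R ≈ 5.48×10⁹ m

L = 4πR²σT⁴ ⇒ R = √(L/(4πσT⁴)).
σT⁴ = 4.36800×10⁹ W/m², so R = √(1.650×10³⁰/(4π×4.36800×10⁹)) = 5.48×10⁹ m.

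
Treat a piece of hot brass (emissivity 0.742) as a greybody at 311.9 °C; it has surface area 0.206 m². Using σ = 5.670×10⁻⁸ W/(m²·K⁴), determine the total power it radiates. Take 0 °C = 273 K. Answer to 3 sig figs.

P ≈ 1.01×10³ W

T = 311.9 °C + 273 = 584.9 K.
Area A = 0.206 m².
P = εσAT⁴ = 0.742 × 5.670×10⁻⁸ × 0.206 × (584.9)⁴ = 1.01×10³ W.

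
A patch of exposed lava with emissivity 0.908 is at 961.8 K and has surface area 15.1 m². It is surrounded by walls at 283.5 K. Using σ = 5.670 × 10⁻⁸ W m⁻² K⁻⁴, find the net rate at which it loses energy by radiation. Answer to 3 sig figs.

Net loss ≈ 6.60×10⁵ W

Area A = 15.1 m².
Net radiated power P_net = εσA(T⁴ − T₀⁴) = 0.908×5.670×10⁻⁸×15.1×(961.8⁴ − 283.5⁴).
T⁴ − T₀⁴ = 8.55735×10¹¹ − 6.45970×10⁹ = 8.49275×10¹¹ K⁴, so P_net = 6.60×10⁵ W.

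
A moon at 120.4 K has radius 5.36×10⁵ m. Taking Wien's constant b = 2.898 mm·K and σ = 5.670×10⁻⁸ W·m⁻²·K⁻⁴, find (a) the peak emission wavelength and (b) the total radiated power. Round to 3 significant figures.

λ_max ≈ 24.1 μm; P ≈ 4.30×10¹³ W

(a) λ_max = b/T = 2.898×10⁻³/120.4 = 2.407×10⁻⁵ m = 24.1 μm.
Surface area A = 4πR² = 4π(5.36×10⁵ m)² = 3.61027×10¹² m².
(b) P = σAT⁴ = 5.670×10⁻⁸×3.61027×10¹²×(120.4)⁴ = 4.30×10¹³ W.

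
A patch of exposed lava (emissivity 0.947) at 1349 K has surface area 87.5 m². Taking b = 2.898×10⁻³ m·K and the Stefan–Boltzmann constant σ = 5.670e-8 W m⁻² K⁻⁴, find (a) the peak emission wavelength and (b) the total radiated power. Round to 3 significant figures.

λ_max ≈ 2.15 μm; P ≈ 1.56×10⁷ W

(a) λ_max = b/T = 2.898×10⁻³/1349 = 2.148×10⁻⁶ m = 2.15 μm.
Area A = 87.5 m².
(b) P = εσAT⁴ = 0.947×5.670×10⁻⁸×87.5×(1349)⁴ = 1.56×10⁷ W.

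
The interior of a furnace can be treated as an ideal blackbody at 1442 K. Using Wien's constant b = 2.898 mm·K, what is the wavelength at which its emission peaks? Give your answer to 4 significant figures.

Wien's displacement law: λ_max = b/T = (2.898×10⁻³ m·K)/(1442 K) = 2.0097×10⁻⁶ m.
That is 2010 nm, in the infrared range.

λ_max ≈ 2010 nm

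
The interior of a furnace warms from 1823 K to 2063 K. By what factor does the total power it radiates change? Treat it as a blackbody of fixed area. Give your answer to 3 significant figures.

P ∝ T⁴, so P₂/P₁ = (T₂/T₁)⁴ = (2063/1823)⁴ = (1.13165)⁴ = 1.64.

P₂/P₁ ≈ 1.64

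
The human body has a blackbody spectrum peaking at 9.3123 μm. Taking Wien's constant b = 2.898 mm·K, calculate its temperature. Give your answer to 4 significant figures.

T ≈ 311.2 K

Wien's law gives T = b/λ_max = (2.898×10⁻³ m·K)/(9.3123×10⁻⁶ m) = 311.2 K.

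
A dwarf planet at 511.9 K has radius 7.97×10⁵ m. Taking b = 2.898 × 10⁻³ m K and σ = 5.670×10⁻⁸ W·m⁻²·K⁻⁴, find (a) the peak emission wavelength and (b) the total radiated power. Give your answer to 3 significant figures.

λ_max ≈ 5.66 μm; P ≈ 3.11×10¹⁶ W

(a) λ_max = b/T = 2.898×10⁻³/511.9 = 5.661×10⁻⁶ m = 5.66 μm.
Surface area A = 4πR² = 4π(7.97×10⁵ m)² = 7.98227×10¹² m².
(b) P = σAT⁴ = 5.670×10⁻⁸×7.98227×10¹²×(511.9)⁴ = 3.11×10¹⁶ W.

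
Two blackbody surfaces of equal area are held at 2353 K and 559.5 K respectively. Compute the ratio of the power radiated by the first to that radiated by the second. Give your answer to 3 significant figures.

With equal areas, P₁/P₂ = (T₁/T₂)⁴ = (2353/559.5)⁴ = 313.

P₁/P₂ ≈ 313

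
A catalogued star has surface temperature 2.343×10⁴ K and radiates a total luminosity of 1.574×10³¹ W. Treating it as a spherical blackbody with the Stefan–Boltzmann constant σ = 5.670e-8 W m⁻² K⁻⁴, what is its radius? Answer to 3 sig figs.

L = 4πR²σT⁴ ⇒ R = √(L/(4πσT⁴)).
σT⁴ = 1.70873×10¹⁰ W/m², so R = √(1.574×10³¹/(4π×1.70873×10¹⁰)) = 8.56×10⁹ m.

R ≈ 8.56×10⁹ m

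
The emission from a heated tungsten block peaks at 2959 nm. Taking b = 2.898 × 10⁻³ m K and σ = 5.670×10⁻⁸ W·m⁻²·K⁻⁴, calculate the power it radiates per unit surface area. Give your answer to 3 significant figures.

Wien's law: T = b/λ_max = 2.898×10⁻³/2.959×10⁻⁶ = 979.385 K.
Then I = σT⁴ = 5.670×10⁻⁸×(979.385)⁴ = 5.22×10⁴ W/m².

I ≈ 5.22×10⁴ W/m²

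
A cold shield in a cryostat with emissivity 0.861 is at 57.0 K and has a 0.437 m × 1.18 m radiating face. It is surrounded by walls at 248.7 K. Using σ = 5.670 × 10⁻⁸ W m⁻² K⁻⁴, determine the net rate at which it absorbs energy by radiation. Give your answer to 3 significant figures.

Area A = 0.437 × 1.18 = 0.51566 m².
Net radiated power P_net = εσA(T⁴ − T₀⁴) = 0.861×5.670×10⁻⁸×0.51566×(57.0⁴ − 248.7⁴).
T⁴ − T₀⁴ = 1.05560×10⁷ − 3.82563×10⁹ = -3.81507×10⁹ K⁴, so P_net = -96.0 W — negative, meaning a net gain of 96.0 W.

Net gain ≈ 96.0 W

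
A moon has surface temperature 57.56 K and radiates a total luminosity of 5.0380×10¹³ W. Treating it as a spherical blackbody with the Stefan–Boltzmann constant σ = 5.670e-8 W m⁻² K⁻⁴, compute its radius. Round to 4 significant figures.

L = 4πR²σT⁴ ⇒ R = √(L/(4πσT⁴)).
σT⁴ = 0.622395 W/m², so R = √(5.0380×10¹³/(4π×0.622395)) = 2.538×10⁶ m.

R ≈ 2.538×10⁶ m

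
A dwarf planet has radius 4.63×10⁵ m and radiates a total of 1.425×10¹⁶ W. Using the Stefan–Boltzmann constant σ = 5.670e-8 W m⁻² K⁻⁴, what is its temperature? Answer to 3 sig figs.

T ≈ 553 K

Surface area A = 4πR² = 4π(4.63×10⁵ m)² = 2.69384×10¹² m².
P = σAT⁴ ⇒ T = (P/(σA))^(1/4) = (1.425×10¹⁶/(5.670×10⁻⁸×2.69384×10¹²))^(1/4) = 553 K.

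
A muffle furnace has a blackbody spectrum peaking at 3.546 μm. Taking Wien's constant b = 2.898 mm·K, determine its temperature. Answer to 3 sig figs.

T ≈ 817 K

Wien's law gives T = b/λ_max = (2.898×10⁻³ m·K)/(3.546×10⁻⁶ m) = 817 K.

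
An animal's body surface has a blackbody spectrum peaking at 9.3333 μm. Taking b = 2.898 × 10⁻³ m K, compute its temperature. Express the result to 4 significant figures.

T ≈ 310.5 K

Wien's law gives T = b/λ_max = (2.898×10⁻³ m·K)/(9.3333×10⁻⁶ m) = 310.5 K.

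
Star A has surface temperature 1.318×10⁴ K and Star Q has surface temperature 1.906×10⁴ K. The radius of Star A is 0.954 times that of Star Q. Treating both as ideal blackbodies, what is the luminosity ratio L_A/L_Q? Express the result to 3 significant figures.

L ∝ R²T⁴, so L_A/L_Q = (R_A/R_Q)²(T_A/T_Q)⁴ = (0.954)² × (1.318×10⁴/1.906×10⁴)⁴ = 0.910116 × 0.228649 = 0.208.

L_A/L_Q ≈ 0.208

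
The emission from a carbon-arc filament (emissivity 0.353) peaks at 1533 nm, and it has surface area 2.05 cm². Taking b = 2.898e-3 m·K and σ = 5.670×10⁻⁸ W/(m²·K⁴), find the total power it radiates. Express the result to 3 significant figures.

Wien's law: T = b/λ_max = 2.898×10⁻³/1.533×10⁻⁶ = 1890.41 K.
Area A = 2.05 cm² = 2.05×10⁻⁴ m².
Then P = εσAT⁴ = 0.353×5.670×10⁻⁸×2.05×10⁻⁴×(1890.41)⁴ = 52.4 W.

P ≈ 52.4 W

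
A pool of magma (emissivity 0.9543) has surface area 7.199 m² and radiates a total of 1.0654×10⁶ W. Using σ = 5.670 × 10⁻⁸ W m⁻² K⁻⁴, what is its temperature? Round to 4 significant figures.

Area A = 7.199 m².
P = εσAT⁴ ⇒ T = (P/(εσA))^(1/4) = (1.0654×10⁶/(0.9543×5.670×10⁻⁸×7.199))^(1/4) = 1286 K.

T ≈ 1286 K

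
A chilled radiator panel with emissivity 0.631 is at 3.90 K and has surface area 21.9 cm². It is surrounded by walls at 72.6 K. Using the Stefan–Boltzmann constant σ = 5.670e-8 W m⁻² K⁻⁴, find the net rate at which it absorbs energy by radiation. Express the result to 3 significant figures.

Net gain ≈ 2.18×10⁻³ W

Area A = 21.9 cm² = 2.19×10⁻³ m².
Net radiated power P_net = εσA(T⁴ − T₀⁴) = 0.631×5.670×10⁻⁸×2.19×10⁻³×(3.90⁴ − 72.6⁴).
T⁴ − T₀⁴ = 231.344 − 2.77809×10⁷ = -2.77807×10⁷ K⁴, so P_net = -2.18×10⁻³ W — negative, meaning a net gain of 2.18×10⁻³ W.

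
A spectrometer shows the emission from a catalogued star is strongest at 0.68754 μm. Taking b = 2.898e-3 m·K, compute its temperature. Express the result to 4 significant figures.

Wien's law gives T = b/λ_max = (2.898×10⁻³ m·K)/(6.8754×10⁻⁷ m) = 4215 K.

T ≈ 4215 K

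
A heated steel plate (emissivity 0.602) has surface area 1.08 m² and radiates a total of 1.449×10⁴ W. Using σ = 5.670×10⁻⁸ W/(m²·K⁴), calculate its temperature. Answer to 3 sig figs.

T ≈ 792 K

Area A = 1.08 m².
P = εσAT⁴ ⇒ T = (P/(εσA))^(1/4) = (1.449×10⁴/(0.602×5.670×10⁻⁸×1.08))^(1/4) = 792 K.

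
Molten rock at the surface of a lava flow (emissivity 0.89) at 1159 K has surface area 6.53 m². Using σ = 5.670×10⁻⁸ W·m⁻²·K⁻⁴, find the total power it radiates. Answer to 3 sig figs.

Area A = 6.53 m².
P = εσAT⁴ = 0.89 × 5.670×10⁻⁸ × 6.53 × (1159)⁴ = 5.95×10⁵ W.

P ≈ 5.95×10⁵ W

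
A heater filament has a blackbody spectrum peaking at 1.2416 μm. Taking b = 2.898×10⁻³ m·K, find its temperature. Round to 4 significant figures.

Wien's law gives T = b/λ_max = (2.898×10⁻³ m·K)/(1.2416×10⁻⁶ m) = 2334 K.

T ≈ 2334 K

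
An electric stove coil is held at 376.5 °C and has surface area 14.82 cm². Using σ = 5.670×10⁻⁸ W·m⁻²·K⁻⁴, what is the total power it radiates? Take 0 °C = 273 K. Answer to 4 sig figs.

P ≈ 14.95 W

T = 376.5 °C + 273 = 649.5 K.
Area A = 14.82 cm² = 1.482×10⁻³ m².
P = σAT⁴ = 5.670×10⁻⁸ × 1.482×10⁻³ × (649.5)⁴ = 14.95 W.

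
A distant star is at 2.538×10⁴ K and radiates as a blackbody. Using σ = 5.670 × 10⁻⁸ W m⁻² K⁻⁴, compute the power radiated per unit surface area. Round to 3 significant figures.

I ≈ 2.35×10¹⁰ W/m²

Stefan–Boltzmann: I = σT⁴ = 5.670×10⁻⁸ × (2.538×10⁴)⁴ = 2.35×10¹⁰ W/m².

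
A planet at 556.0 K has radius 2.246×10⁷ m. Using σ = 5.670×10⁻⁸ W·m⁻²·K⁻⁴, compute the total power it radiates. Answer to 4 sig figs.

P ≈ 3.435×10¹⁹ W

Surface area A = 4πR² = 4π(2.246×10⁷ m)² = 6.33913×10¹⁵ m².
P = σAT⁴ = 5.670×10⁻⁸ × 6.33913×10¹⁵ × (556.0)⁴ = 3.435×10¹⁹ W.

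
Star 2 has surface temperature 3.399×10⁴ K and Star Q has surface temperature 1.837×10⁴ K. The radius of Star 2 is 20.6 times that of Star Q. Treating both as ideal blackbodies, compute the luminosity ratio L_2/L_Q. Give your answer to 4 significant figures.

L_2/L_Q ≈ 4974

L ∝ R²T⁴, so L_2/L_Q = (R_2/R_Q)²(T_2/T_Q)⁴ = (20.6)² × (3.399×10⁴/1.837×10⁴)⁴ = 424.36 × 11.7211 = 4974.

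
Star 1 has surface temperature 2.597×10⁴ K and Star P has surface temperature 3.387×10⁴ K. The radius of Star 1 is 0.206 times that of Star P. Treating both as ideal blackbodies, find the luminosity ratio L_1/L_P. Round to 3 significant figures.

L_1/L_P ≈ 0.0147

L ∝ R²T⁴, so L_1/L_P = (R_1/R_P)²(T_1/T_P)⁴ = (0.206)² × (2.597×10⁴/3.387×10⁴)⁴ = 0.042436 × 0.345642 = 0.0147.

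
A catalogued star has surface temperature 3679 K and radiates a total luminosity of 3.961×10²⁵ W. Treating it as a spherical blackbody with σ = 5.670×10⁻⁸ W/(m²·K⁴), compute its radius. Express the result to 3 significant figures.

L = 4πR²σT⁴ ⇒ R = √(L/(4πσT⁴)).
σT⁴ = 1.03873×10⁷ W/m², so R = √(3.961×10²⁵/(4π×1.03873×10⁷)) = 5.51×10⁸ m.

R ≈ 5.51×10⁸ m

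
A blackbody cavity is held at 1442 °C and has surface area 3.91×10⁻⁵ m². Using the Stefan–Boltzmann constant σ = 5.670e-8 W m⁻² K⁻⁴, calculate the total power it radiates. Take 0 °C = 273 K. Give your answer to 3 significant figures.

P ≈ 19.2 W

T = 1442 °C + 273 = 1715 K.
Area A = 3.91×10⁻⁵ m².
P = σAT⁴ = 5.670×10⁻⁸ × 3.91×10⁻⁵ × (1715)⁴ = 19.2 W.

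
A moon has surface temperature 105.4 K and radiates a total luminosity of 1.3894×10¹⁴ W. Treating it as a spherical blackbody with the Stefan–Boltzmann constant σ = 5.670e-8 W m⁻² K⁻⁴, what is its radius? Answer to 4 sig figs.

R ≈ 1.257×10⁶ m

L = 4πR²σT⁴ ⇒ R = √(L/(4πσT⁴)).
σT⁴ = 6.99754 W/m², so R = √(1.3894×10¹⁴/(4π×6.99754)) = 1.257×10⁶ m.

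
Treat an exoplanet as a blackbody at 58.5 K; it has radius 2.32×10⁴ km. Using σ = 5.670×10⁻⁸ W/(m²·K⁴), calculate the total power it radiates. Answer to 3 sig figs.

Surface area A = 4πR² = 4π(2.32×10⁷ m)² = 6.76372×10¹⁵ m².
P = σAT⁴ = 5.670×10⁻⁸ × 6.76372×10¹⁵ × (58.5)⁴ = 4.49×10¹⁵ W.

P ≈ 4.49×10¹⁵ W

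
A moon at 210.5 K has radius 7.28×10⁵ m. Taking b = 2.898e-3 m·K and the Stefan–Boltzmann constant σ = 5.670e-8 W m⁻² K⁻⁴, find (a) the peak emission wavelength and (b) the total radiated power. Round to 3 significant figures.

λ_max ≈ 13.8 μm; P ≈ 7.41×10¹⁴ W

(a) λ_max = b/T = 2.898×10⁻³/210.5 = 1.377×10⁻⁵ m = 13.8 μm.
Surface area A = 4πR² = 4π(7.28×10⁵ m)² = 6.65998×10¹² m².
(b) P = σAT⁴ = 5.670×10⁻⁸×6.65998×10¹²×(210.5)⁴ = 7.41×10¹⁴ W.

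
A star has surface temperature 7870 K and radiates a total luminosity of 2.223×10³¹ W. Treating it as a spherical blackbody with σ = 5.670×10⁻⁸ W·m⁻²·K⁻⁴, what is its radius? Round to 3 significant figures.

L = 4πR²σT⁴ ⇒ R = √(L/(4πσT⁴)).
σT⁴ = 2.17511×10⁸ W/m², so R = √(2.223×10³¹/(4π×2.17511×10⁸)) = 9.02×10¹⁰ m.

R ≈ 9.02×10¹⁰ m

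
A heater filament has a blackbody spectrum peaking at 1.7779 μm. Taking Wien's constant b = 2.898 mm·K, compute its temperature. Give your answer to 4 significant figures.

Wien's law gives T = b/λ_max = (2.898×10⁻³ m·K)/(1.7779×10⁻⁶ m) = 1630 K.

T ≈ 1630 K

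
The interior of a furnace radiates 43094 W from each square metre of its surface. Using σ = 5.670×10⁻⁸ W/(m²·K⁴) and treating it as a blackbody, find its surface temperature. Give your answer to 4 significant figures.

T ≈ 933.7 K

I = σT⁴, so T = (I/σ)^(1/4) = (43094/(5.670×10⁻⁸))^(1/4) = 933.7 K.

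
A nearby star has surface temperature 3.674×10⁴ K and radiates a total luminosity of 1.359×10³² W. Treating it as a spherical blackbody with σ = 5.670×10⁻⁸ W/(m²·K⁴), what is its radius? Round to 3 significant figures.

L = 4πR²σT⁴ ⇒ R = √(L/(4πσT⁴)).
σT⁴ = 1.03309×10¹¹ W/m², so R = √(1.359×10³²/(4π×1.03309×10¹¹)) = 1.02×10¹⁰ m.

R ≈ 1.02×10¹⁰ m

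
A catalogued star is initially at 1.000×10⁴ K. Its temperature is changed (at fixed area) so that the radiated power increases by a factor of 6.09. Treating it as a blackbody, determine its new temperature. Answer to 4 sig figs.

P ∝ T⁴, so T₂/T₁ = (P₂/P₁)^(1/4) = (6.09)^(1/4) = 1.57092.
T₂ = 1.000×10⁴ × 1.57092 = 1.571×10⁴ K.

T₂ ≈ 1.571×10⁴ K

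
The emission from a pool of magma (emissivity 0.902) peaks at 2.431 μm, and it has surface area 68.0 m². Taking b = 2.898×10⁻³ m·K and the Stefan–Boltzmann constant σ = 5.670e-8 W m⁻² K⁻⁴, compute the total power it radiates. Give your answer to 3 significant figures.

Wien's law: T = b/λ_max = 2.898×10⁻³/2.431×10⁻⁶ = 1192.10 K.
Area A = 68.0 m².
Then P = εσAT⁴ = 0.902×5.670×10⁻⁸×68.0×(1192.10)⁴ = 7.02×10⁶ W.

P ≈ 7.02×10⁶ W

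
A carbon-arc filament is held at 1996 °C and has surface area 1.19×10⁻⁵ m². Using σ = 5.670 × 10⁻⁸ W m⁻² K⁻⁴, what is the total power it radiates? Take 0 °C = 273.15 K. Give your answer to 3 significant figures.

T = 1996 °C + 273.15 = 2269.15 K.
Area A = 1.19×10⁻⁵ m².
P = σAT⁴ = 5.670×10⁻⁸ × 1.19×10⁻⁵ × (2269.15)⁴ = 17.9 W.

P ≈ 17.9 W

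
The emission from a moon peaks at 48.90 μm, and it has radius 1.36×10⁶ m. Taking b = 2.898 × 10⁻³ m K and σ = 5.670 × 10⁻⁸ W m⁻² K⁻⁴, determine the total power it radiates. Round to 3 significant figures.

Wien's law: T = b/λ_max = 2.898×10⁻³/4.890×10⁻⁵ = 59.2638 K.
Surface area A = 4πR² = 4π(1.36×10⁶ m)² = 2.32428×10¹³ m².
Then P = σAT⁴ = 5.670×10⁻⁸×2.32428×10¹³×(59.2638)⁴ = 1.63×10¹³ W.

P ≈ 1.63×10¹³ W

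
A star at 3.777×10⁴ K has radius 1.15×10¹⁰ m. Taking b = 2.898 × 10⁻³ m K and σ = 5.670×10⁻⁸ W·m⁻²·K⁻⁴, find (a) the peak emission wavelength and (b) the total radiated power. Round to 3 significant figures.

λ_max ≈ 76.7 nm; P ≈ 1.92×10³² W

(a) λ_max = b/T = 2.898×10⁻³/3.777×10⁴ = 7.673×10⁻⁸ m = 76.7 nm.
Surface area A = 4πR² = 4π(1.15×10¹⁰ m)² = 1.66190×10²¹ m².
(b) P = σAT⁴ = 5.670×10⁻⁸×1.66190×10²¹×(3.777×10⁴)⁴ = 1.92×10³² W.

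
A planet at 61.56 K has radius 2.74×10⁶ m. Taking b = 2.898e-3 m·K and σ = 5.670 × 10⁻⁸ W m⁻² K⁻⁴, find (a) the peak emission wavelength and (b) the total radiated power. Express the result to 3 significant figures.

λ_max ≈ 47.1 μm; P ≈ 7.68×10¹³ W

(a) λ_max = b/T = 2.898×10⁻³/61.56 = 4.708×10⁻⁵ m = 47.1 μm.
Surface area A = 4πR² = 4π(2.74×10⁶ m)² = 9.43433×10¹³ m².
(b) P = σAT⁴ = 5.670×10⁻⁸×9.43433×10¹³×(61.56)⁴ = 7.68×10¹³ W.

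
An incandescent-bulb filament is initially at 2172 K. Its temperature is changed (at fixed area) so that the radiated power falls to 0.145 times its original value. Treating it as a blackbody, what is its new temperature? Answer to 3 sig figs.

P ∝ T⁴, so T₂/T₁ = (P₂/P₁)^(1/4) = (0.145)^(1/4) = 0.617081.
T₂ = 2172 × 0.617081 = 1.34×10³ K.

T₂ ≈ 1.34×10³ K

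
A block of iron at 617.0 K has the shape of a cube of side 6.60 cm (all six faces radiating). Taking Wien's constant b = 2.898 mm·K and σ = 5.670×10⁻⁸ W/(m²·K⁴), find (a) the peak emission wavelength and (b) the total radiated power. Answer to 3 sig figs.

λ_max ≈ 4.70 μm; P ≈ 215 W

(a) λ_max = b/T = 2.898×10⁻³/617.0 = 4.697×10⁻⁶ m = 4.70 μm.
Area A = 6s² = 6×(0.0660 m)² = 0.026136 m².
(b) P = σAT⁴ = 5.670×10⁻⁸×0.026136×(617.0)⁴ = 215 W.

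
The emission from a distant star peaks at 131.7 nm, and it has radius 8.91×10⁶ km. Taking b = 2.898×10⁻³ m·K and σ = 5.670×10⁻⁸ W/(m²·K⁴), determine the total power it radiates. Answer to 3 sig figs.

Wien's law: T = b/λ_max = 2.898×10⁻³/1.317×10⁻⁷ = 22004.6 K.
Surface area A = 4πR² = 4π(8.91×10⁹ m)² = 9.97620×10²⁰ m².
Then P = σAT⁴ = 5.670×10⁻⁸×9.97620×10²⁰×(22004.6)⁴ = 1.33×10³¹ W.

P ≈ 1.33×10³¹ W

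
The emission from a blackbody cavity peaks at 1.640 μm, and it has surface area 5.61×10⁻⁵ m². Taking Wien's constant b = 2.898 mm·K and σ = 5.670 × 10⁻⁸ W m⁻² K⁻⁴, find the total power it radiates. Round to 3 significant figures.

P ≈ 31.0 W

Wien's law: T = b/λ_max = 2.898×10⁻³/1.640×10⁻⁶ = 1767.07 K.
Area A = 5.61×10⁻⁵ m².
Then P = σAT⁴ = 5.670×10⁻⁸×5.61×10⁻⁵×(1767.07)⁴ = 31.0 W.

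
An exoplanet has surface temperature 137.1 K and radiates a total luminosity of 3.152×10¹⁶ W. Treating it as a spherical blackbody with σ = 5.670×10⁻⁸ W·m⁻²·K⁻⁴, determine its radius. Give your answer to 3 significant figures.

R ≈ 1.12×10⁷ m

L = 4πR²σT⁴ ⇒ R = √(L/(4πσT⁴)).
σT⁴ = 20.0324 W/m², so R = √(3.152×10¹⁶/(4π×20.0324)) = 1.12×10⁷ m.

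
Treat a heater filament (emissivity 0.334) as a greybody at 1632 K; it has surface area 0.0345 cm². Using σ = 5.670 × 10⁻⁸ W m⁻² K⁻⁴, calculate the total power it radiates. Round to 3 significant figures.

P ≈ 0.463 W

Area A = 0.0345 cm² = 3.45×10⁻⁶ m².
P = εσAT⁴ = 0.334 × 5.670×10⁻⁸ × 3.45×10⁻⁶ × (1632)⁴ = 0.463 W.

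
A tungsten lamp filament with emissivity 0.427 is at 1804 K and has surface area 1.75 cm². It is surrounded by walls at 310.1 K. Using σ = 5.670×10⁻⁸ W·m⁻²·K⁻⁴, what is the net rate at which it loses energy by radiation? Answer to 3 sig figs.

Net loss ≈ 44.8 W

Area A = 1.75 cm² = 1.75×10⁻⁴ m².
Net radiated power P_net = εσA(T⁴ − T₀⁴) = 0.427×5.670×10⁻⁸×1.75×10⁻⁴×(1804⁴ − 310.1⁴).
T⁴ − T₀⁴ = 1.05912×10¹³ − 9.24713×10⁹ = 1.05820×10¹³ K⁴, so P_net = 44.8 W.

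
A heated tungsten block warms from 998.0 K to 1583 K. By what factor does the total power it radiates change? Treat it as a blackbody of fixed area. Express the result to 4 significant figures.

P ∝ T⁴, so P₂/P₁ = (T₂/T₁)⁴ = (1583/998.0)⁴ = (1.58617)⁴ = 6.330.

P₂/P₁ ≈ 6.330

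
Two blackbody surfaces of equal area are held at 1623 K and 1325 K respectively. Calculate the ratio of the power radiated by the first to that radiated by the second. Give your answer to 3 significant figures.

With equal areas, P₁/P₂ = (T₁/T₂)⁴ = (1623/1325)⁴ = 2.25.

P₁/P₂ ≈ 2.25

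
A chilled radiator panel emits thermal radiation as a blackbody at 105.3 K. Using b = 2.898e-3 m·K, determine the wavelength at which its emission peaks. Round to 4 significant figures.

Wien's displacement law: λ_max = b/T = (2.898×10⁻³ m·K)/(105.3 K) = 2.7521×10⁻⁵ m.
That is 27.52 μm, in the infrared range.

λ_max ≈ 27.52 μm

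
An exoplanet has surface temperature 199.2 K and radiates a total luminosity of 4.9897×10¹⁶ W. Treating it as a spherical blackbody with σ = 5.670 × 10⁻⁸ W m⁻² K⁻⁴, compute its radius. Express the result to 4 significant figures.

L = 4πR²σT⁴ ⇒ R = √(L/(4πσT⁴)).
σT⁴ = 89.2772 W/m², so R = √(4.9897×10¹⁶/(4π×89.2772)) = 6.669×10⁶ m.

R ≈ 6.669×10⁶ m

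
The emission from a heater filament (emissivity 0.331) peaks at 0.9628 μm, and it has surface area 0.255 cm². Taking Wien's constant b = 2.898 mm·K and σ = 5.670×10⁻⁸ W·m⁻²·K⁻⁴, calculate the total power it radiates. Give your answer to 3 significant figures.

P ≈ 39.3 W

Wien's law: T = b/λ_max = 2.898×10⁻³/9.628×10⁻⁷ = 3009.97 K.
Area A = 0.255 cm² = 2.55×10⁻⁵ m².
Then P = εσAT⁴ = 0.331×5.670×10⁻⁸×2.55×10⁻⁵×(3009.97)⁴ = 39.3 W.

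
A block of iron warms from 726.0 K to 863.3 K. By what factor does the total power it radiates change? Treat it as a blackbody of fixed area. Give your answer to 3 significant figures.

P ∝ T⁴, so P₂/P₁ = (T₂/T₁)⁴ = (863.3/726.0)⁴ = (1.18912)⁴ = 2.00.

P₂/P₁ ≈ 2.00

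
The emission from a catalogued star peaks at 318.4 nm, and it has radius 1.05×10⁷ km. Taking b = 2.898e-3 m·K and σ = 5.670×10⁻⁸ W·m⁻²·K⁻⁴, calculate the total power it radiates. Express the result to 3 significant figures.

Wien's law: T = b/λ_max = 2.898×10⁻³/3.184×10⁻⁷ = 9101.76 K.
Surface area A = 4πR² = 4π(1.05×10¹⁰ m)² = 1.38544×10²¹ m².
Then P = σAT⁴ = 5.670×10⁻⁸×1.38544×10²¹×(9101.76)⁴ = 5.39×10²⁹ W.

P ≈ 5.39×10²⁹ W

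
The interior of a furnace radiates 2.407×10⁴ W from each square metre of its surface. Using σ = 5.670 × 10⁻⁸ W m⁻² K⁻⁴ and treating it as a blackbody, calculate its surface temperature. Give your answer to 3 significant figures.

T ≈ 807 K

I = σT⁴, so T = (I/σ)^(1/4) = (2.407×10⁴/(5.670×10⁻⁸))^(1/4) = 807 K.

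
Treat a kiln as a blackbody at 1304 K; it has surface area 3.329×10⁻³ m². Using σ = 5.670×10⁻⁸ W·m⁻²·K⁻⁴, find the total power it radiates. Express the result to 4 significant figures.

Area A = 3.329×10⁻³ m².
P = σAT⁴ = 5.670×10⁻⁸ × 3.329×10⁻³ × (1304)⁴ = 545.8 W.

P ≈ 545.8 W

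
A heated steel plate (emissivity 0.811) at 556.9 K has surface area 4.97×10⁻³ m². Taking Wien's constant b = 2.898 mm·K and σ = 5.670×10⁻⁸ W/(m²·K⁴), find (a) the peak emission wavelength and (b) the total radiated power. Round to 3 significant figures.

λ_max ≈ 5.20 μm; P ≈ 22.0 W

(a) λ_max = b/T = 2.898×10⁻³/556.9 = 5.204×10⁻⁶ m = 5.20 μm.
Area A = 4.97×10⁻³ m².
(b) P = εσAT⁴ = 0.811×5.670×10⁻⁸×4.97×10⁻³×(556.9)⁴ = 22.0 W.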